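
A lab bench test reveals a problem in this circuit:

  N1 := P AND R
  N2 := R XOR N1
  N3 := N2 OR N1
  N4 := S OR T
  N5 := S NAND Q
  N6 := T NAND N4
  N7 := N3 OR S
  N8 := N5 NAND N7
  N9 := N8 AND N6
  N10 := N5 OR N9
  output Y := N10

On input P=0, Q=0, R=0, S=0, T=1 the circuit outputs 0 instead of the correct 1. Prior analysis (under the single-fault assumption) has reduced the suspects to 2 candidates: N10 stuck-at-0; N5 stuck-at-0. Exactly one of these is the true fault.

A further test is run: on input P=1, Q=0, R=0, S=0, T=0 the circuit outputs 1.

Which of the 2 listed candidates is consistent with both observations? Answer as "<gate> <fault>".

Evaluate each candidate on input P=1, Q=0, R=0, S=0, T=0:
  N10 stuck-at-0: N1=0, N2=0, N3=0, N4=0, N5=1, N6=1, N7=0, N8=1, N9=1, N10=0 [stuck-at-0] → 0 — eliminated
  N5 stuck-at-0: N1=0, N2=0, N3=0, N4=0, N5=0 [stuck-at-0], N6=1, N7=0, N8=1, N9=1, N10=1 → 1 — matches
Only N5 stuck-at-0 reproduces the observed 1.

N5 stuck-at-0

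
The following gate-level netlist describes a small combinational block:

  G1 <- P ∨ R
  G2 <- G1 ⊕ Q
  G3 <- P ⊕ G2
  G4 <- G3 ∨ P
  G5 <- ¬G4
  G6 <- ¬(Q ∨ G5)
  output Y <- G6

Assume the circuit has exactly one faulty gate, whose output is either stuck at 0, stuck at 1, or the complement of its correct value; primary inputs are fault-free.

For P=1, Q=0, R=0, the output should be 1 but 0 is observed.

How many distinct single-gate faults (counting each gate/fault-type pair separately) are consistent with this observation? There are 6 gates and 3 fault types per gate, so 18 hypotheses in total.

6

Fault-free: G1=1, G2=1, G3=0, G4=1, G5=0, G6=1 → 1. Observed 0.
  G1: none of the 3 fault types match ✗
  G2: none of the 3 fault types match ✗
  G3: none of the 3 fault types match ✗
  G4: stuck-at-0, inverted output ✓; others ✗
  G5: stuck-at-1, inverted output ✓; others ✗
  G6: stuck-at-0, inverted output ✓; others ✗
Consistent faults: {G4 stuck-at-0, G4 inverted output, G5 stuck-at-1, G5 inverted output, G6 stuck-at-0, G6 inverted output} — 6 in all.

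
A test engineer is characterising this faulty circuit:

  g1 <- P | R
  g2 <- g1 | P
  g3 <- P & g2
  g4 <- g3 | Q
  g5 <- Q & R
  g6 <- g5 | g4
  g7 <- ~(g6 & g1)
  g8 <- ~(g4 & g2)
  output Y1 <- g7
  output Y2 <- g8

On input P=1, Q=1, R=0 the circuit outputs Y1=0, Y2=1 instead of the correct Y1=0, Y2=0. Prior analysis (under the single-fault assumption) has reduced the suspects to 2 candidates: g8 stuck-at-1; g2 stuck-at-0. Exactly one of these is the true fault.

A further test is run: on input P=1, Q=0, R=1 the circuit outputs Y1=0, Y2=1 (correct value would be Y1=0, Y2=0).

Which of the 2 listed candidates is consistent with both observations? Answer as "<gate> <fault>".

Evaluate each candidate on input P=1, Q=0, R=1:
  g8 stuck-at-1: g1=1, g2=1, g3=1, g4=1, g5=0, g6=1, g7=0, g8=1 [stuck-at-1] → Y1=0, Y2=1 — matches
  g2 stuck-at-0: g1=1, g2=0 [stuck-at-0], g3=0, g4=0, g5=0, g6=0, g7=1, g8=1 → Y1=1, Y2=1 — eliminated
Only g8 stuck-at-1 reproduces the observed Y1=0, Y2=1.

g8 stuck-at-1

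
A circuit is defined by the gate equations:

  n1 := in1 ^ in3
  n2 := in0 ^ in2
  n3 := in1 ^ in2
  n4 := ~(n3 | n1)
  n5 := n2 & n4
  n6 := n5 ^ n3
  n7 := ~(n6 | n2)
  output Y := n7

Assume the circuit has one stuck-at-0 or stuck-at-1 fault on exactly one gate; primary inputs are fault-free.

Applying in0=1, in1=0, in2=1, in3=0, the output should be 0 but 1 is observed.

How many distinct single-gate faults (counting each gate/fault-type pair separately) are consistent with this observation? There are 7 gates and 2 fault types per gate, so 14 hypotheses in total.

Fault-free: n1=0, n2=0, n3=1, n4=0, n5=0, n6=1, n7=0 → 0. Observed 1.
  n1 stuck-at-0: output 0 ✗
  n1 stuck-at-1: output 0 ✗
  n2 stuck-at-0: output 0 ✗
  n2 stuck-at-1: output 0 ✗
  n3 stuck-at-0: output 1 ✓
  n3 stuck-at-1: output 0 ✗
  n4 stuck-at-0: output 0 ✗
  n4 stuck-at-1: output 0 ✗
  n5 stuck-at-0: output 0 ✗
  n5 stuck-at-1: output 1 ✓
  n6 stuck-at-0: output 1 ✓
  n6 stuck-at-1: output 0 ✗
  n7 stuck-at-0: output 0 ✗
  n7 stuck-at-1: output 1 ✓
Consistent faults: {n3 stuck-at-0, n5 stuck-at-1, n6 stuck-at-0, n7 stuck-at-1} — 4 in all.

4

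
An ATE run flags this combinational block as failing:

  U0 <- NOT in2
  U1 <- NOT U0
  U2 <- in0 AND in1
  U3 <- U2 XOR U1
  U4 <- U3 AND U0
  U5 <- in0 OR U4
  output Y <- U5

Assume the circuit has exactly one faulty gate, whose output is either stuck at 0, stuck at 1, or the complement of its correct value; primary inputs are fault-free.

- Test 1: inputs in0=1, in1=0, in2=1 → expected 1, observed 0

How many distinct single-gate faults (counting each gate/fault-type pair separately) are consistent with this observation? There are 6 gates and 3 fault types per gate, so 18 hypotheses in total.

Fault-free: U0=0, U1=1, U2=0, U3=1, U4=0, U5=1 → 1. Observed 0.
  U0: none of the 3 fault types match ✗
  U1: none of the 3 fault types match ✗
  U2: none of the 3 fault types match ✗
  U3: none of the 3 fault types match ✗
  U4: none of the 3 fault types match ✗
  U5: stuck-at-0, inverted output ✓; others ✗
Consistent faults: {U5 stuck-at-0, U5 inverted output} — 2 in all.

2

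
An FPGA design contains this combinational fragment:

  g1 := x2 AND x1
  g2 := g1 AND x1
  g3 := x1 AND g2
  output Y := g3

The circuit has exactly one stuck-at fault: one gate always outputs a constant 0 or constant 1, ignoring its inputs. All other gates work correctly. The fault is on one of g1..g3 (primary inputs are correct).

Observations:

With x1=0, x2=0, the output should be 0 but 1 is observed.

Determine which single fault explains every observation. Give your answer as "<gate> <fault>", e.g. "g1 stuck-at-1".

Fault-free values for test 1 (x1=0, x2=0): g1=0, g2=0, g3=0, giving Y=0. Observed 1.
Test 1: faults giving observed 1 are {g3 stuck-at-1}.
Only g3 stuck-at-1 is consistent with every test.

g3 stuck-at-1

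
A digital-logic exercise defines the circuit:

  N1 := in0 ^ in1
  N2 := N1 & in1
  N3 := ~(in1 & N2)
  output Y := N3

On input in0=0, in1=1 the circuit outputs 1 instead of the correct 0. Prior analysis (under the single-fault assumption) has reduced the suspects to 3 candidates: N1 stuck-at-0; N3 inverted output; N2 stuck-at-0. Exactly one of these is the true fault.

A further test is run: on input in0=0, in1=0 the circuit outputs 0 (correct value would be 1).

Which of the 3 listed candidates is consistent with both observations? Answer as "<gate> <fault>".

Evaluate each candidate on input in0=0, in1=0:
  N1 stuck-at-0: N1=0 [stuck-at-0], N2=0, N3=1 → 1 — eliminated
  N3 inverted output: N1=0, N2=0, N3=0 [inverted output] → 0 — matches
  N2 stuck-at-0: N1=0, N2=0 [stuck-at-0], N3=1 → 1 — eliminated
Only N3 inverted output reproduces the observed 0.

N3 inverted output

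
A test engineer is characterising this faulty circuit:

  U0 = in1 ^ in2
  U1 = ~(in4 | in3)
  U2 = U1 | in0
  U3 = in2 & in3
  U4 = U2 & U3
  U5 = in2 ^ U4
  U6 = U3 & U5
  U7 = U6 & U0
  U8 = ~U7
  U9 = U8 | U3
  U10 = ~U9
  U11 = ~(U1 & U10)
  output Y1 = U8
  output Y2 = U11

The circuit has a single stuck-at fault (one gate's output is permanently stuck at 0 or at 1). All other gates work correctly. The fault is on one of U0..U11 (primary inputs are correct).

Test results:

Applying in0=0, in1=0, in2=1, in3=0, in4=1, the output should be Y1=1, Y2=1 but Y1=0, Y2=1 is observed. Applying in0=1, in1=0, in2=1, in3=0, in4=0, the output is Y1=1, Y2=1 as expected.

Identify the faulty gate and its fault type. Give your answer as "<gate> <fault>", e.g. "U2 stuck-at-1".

Fault-free values for test 1 (in0=0, in1=0, in2=1, in3=0, in4=1): U0=1, U1=0, U2=0, U3=0, U4=0, U5=1, U6=0, U7=0, U8=1, U9=1, U10=0, U11=1, giving Y1=1, Y2=1. Observed Y1=0, Y2=1.
Test 1: faults giving observed Y1=0, Y2=1 are {U3 stuck-at-1, U6 stuck-at-1, U7 stuck-at-1, U8 stuck-at-0}.
Test 2 (in0=1, in1=0, in2=1, in3=0, in4=0): fault-free U0=1, U1=1, U2=1, U3=0, U4=0, U5=1, U6=0, U7=0, U8=1, U9=1, U10=0, U11=1 → Y1=1, Y2=1; observed Y1=1, Y2=1. Eliminates U6 stuck-at-1, U7 stuck-at-1, U8 stuck-at-0.
Only U3 stuck-at-1 is consistent with every test.

U3 stuck-at-1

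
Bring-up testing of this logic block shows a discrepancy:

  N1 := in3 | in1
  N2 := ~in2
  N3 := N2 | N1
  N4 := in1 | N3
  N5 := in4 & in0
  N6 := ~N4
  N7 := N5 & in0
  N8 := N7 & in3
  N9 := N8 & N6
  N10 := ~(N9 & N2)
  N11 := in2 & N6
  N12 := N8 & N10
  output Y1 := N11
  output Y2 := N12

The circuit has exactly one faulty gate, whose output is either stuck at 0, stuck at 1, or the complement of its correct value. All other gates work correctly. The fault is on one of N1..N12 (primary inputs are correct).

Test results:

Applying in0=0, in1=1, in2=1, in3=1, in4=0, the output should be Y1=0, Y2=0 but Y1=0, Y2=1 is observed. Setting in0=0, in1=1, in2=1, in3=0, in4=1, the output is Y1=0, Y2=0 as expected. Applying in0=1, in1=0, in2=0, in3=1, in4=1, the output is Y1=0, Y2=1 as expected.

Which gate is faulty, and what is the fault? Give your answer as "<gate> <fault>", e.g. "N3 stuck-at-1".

Fault-free values for test 1 (in0=0, in1=1, in2=1, in3=1, in4=0): N1=1, N2=0, N3=1, N4=1, N5=0, N6=0, N7=0, N8=0, N9=0, N10=1, N11=0, N12=0, giving Y1=0, Y2=0. Observed Y1=0, Y2=1.
Test 1: faults giving observed Y1=0, Y2=1 are {N7 stuck-at-1, N7 inverted output, N8 stuck-at-1, N8 inverted output, N12 stuck-at-1, N12 inverted output}.
Test 2 (in0=0, in1=1, in2=1, in3=0, in4=1): fault-free N1=1, N2=0, N3=1, N4=1, N5=0, N6=0, N7=0, N8=0, N9=0, N10=1, N11=0, N12=0 → Y1=0, Y2=0; observed Y1=0, Y2=0. Eliminates N8 stuck-at-1, N8 inverted output, N12 stuck-at-1, N12 inverted output.
Test 3 (in0=1, in1=0, in2=0, in3=1, in4=1): fault-free N1=1, N2=1, N3=1, N4=1, N5=1, N6=0, N7=1, N8=1, N9=0, N10=1, N11=0, N12=1 → Y1=0, Y2=1; observed Y1=0, Y2=1. Eliminates N7 inverted output.
Only N7 stuck-at-1 is consistent with every test.

N7 stuck-at-1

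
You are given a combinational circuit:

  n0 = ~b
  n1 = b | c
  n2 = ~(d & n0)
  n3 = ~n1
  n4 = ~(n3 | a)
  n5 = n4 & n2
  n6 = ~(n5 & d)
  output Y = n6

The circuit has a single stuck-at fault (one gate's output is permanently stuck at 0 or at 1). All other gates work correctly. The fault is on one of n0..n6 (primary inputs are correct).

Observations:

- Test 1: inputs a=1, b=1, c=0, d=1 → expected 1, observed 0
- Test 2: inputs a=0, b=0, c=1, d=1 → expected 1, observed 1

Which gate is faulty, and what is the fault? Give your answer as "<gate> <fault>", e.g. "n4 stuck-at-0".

Fault-free values for test 1 (a=1, b=1, c=0, d=1): n0=0, n1=1, n2=1, n3=0, n4=0, n5=0, n6=1, giving Y=1. Observed 0.
Test 1: faults giving observed 0 are {n4 stuck-at-1, n5 stuck-at-1, n6 stuck-at-0}.
Test 2 (a=0, b=0, c=1, d=1): fault-free n0=1, n1=1, n2=0, n3=0, n4=1, n5=0, n6=1 → 1; observed 1. Eliminates n5 stuck-at-1, n6 stuck-at-0.
Only n4 stuck-at-1 is consistent with every test.

n4 stuck-at-1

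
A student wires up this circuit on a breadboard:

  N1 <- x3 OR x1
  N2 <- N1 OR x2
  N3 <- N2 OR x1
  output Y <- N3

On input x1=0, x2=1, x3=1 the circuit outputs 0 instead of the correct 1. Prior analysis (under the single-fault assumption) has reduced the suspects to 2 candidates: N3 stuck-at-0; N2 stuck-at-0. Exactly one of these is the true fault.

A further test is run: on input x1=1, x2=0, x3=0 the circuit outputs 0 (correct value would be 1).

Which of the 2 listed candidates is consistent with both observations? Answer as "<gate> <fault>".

Evaluate each candidate on input x1=1, x2=0, x3=0:
  N3 stuck-at-0: N1=1, N2=1, N3=0 [stuck-at-0] → 0 — matches
  N2 stuck-at-0: N1=1, N2=0 [stuck-at-0], N3=1 → 1 — eliminated
Only N3 stuck-at-0 reproduces the observed 0.

N3 stuck-at-0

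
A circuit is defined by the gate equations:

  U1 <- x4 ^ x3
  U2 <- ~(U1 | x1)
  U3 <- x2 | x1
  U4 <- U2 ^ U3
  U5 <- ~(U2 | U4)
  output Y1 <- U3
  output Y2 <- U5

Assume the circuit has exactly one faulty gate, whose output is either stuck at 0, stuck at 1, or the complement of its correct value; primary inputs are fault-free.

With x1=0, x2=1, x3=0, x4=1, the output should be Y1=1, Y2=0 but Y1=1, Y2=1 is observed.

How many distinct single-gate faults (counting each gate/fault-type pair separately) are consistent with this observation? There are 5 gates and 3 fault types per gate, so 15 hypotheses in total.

Fault-free: U1=1, U2=0, U3=1, U4=1, U5=0 → Y1=1, Y2=0. Observed Y1=1, Y2=1.
  U1: none of the 3 fault types match ✗
  U2: none of the 3 fault types match ✗
  U3: none of the 3 fault types match ✗
  U4: stuck-at-0, inverted output ✓; others ✗
  U5: stuck-at-1, inverted output ✓; others ✗
Consistent faults: {U4 stuck-at-0, U4 inverted output, U5 stuck-at-1, U5 inverted output} — 4 in all.

4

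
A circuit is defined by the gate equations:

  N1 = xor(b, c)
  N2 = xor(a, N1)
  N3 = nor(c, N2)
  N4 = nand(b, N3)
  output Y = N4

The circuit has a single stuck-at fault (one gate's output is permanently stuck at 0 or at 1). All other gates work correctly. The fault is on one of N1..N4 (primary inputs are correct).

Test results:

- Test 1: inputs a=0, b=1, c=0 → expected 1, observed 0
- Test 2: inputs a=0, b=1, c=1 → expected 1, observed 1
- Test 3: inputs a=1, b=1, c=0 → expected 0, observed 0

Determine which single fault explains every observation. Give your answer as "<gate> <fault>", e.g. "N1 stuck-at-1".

N2 stuck-at-0

Fault-free values for test 1 (a=0, b=1, c=0): N1=1, N2=1, N3=0, N4=1, giving Y=1. Observed 0.
Test 1: faults giving observed 0 are {N1 stuck-at-0, N2 stuck-at-0, N3 stuck-at-1, N4 stuck-at-0}.
Test 2 (a=0, b=1, c=1): fault-free N1=0, N2=0, N3=0, N4=1 → 1; observed 1. Eliminates N3 stuck-at-1, N4 stuck-at-0.
Test 3 (a=1, b=1, c=0): fault-free N1=1, N2=0, N3=1, N4=0 → 0; observed 0. Eliminates N1 stuck-at-0.
Only N2 stuck-at-0 is consistent with every test.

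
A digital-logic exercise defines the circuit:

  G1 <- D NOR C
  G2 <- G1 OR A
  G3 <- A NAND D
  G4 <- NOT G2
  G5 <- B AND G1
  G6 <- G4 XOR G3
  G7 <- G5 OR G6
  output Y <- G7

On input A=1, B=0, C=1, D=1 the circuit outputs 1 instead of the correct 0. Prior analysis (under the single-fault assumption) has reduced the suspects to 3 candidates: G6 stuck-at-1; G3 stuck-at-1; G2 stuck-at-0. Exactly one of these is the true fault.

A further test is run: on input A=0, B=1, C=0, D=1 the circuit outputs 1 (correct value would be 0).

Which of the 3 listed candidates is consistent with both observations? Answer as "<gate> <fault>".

G6 stuck-at-1

Evaluate each candidate on input A=0, B=1, C=0, D=1:
  G6 stuck-at-1: G1=0, G2=0, G3=1, G4=1, G5=0, G6=1 [stuck-at-1], G7=1 → 1 — matches
  G3 stuck-at-1: G1=0, G2=0, G3=1 [stuck-at-1], G4=1, G5=0, G6=0, G7=0 → 0 — eliminated
  G2 stuck-at-0: G1=0, G2=0 [stuck-at-0], G3=1, G4=1, G5=0, G6=0, G7=0 → 0 — eliminated
Only G6 stuck-at-1 reproduces the observed 1.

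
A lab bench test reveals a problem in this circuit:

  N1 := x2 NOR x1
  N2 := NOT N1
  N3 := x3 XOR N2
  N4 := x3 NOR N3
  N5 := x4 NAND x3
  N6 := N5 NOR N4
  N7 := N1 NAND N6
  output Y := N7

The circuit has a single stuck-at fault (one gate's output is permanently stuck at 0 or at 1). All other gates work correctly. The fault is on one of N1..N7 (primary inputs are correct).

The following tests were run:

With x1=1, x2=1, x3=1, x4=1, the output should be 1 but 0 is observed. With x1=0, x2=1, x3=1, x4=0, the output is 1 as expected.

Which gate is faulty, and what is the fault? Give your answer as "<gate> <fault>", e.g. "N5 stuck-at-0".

Fault-free values for test 1 (x1=1, x2=1, x3=1, x4=1): N1=0, N2=1, N3=0, N4=0, N5=0, N6=1, N7=1, giving Y=1. Observed 0.
Test 1: faults giving observed 0 are {N1 stuck-at-1, N7 stuck-at-0}.
Test 2 (x1=0, x2=1, x3=1, x4=0): fault-free N1=0, N2=1, N3=0, N4=0, N5=1, N6=0, N7=1 → 1; observed 1. Eliminates N7 stuck-at-0.
Only N1 stuck-at-1 is consistent with every test.

N1 stuck-at-1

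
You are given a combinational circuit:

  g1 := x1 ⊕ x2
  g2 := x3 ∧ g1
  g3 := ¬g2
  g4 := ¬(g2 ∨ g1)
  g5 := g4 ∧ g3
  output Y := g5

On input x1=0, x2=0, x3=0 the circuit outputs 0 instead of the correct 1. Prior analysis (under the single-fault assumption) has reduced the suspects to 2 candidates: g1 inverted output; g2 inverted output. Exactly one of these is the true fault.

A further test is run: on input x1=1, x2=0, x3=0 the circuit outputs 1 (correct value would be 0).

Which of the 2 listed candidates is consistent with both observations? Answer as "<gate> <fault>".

Evaluate each candidate on input x1=1, x2=0, x3=0:
  g1 inverted output: g1=0 [inverted output], g2=0, g3=1, g4=1, g5=1 → 1 — matches
  g2 inverted output: g1=1, g2=1 [inverted output], g3=0, g4=0, g5=0 → 0 — eliminated
Only g1 inverted output reproduces the observed 1.

g1 inverted output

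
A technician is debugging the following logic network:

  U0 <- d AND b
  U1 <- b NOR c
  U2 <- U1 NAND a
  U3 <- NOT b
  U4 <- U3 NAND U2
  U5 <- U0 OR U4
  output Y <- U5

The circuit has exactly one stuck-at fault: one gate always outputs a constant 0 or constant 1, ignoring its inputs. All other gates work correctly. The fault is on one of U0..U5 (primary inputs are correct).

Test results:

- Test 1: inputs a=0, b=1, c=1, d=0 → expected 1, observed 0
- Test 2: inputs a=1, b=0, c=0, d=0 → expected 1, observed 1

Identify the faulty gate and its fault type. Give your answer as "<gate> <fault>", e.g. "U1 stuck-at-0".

Fault-free values for test 1 (a=0, b=1, c=1, d=0): U0=0, U1=0, U2=1, U3=0, U4=1, U5=1, giving Y=1. Observed 0.
Test 1: faults giving observed 0 are {U3 stuck-at-1, U4 stuck-at-0, U5 stuck-at-0}.
Test 2 (a=1, b=0, c=0, d=0): fault-free U0=0, U1=1, U2=0, U3=1, U4=1, U5=1 → 1; observed 1. Eliminates U4 stuck-at-0, U5 stuck-at-0.
Only U3 stuck-at-1 is consistent with every test.

U3 stuck-at-1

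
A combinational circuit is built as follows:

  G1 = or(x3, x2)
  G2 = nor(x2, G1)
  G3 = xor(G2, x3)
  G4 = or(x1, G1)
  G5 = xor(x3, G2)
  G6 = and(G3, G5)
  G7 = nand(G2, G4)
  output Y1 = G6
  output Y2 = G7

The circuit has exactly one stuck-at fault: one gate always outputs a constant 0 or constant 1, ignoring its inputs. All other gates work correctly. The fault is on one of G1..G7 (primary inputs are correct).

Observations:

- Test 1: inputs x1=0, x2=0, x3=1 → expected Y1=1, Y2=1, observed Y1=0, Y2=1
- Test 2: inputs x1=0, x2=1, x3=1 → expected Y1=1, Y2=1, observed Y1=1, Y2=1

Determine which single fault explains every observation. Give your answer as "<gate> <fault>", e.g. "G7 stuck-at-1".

G1 stuck-at-0

Fault-free values for test 1 (x1=0, x2=0, x3=1): G1=1, G2=0, G3=1, G4=1, G5=1, G6=1, G7=1, giving Y1=1, Y2=1. Observed Y1=0, Y2=1.
Test 1: faults giving observed Y1=0, Y2=1 are {G1 stuck-at-0, G3 stuck-at-0, G5 stuck-at-0, G6 stuck-at-0}.
Test 2 (x1=0, x2=1, x3=1): fault-free G1=1, G2=0, G3=1, G4=1, G5=1, G6=1, G7=1 → Y1=1, Y2=1; observed Y1=1, Y2=1. Eliminates G3 stuck-at-0, G5 stuck-at-0, G6 stuck-at-0.
Only G1 stuck-at-0 is consistent with every test.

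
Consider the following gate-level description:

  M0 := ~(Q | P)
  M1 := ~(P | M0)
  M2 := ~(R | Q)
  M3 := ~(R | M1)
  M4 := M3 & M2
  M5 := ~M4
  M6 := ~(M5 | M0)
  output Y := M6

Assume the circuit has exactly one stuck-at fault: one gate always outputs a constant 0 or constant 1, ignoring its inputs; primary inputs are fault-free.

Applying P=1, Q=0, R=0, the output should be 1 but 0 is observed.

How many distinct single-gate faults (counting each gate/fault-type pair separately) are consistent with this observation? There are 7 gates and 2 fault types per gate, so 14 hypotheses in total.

7

Fault-free: M0=0, M1=0, M2=1, M3=1, M4=1, M5=0, M6=1 → 1. Observed 0.
  M0 stuck-at-0: output 1 ✗
  M0 stuck-at-1: output 0 ✓
  M1 stuck-at-0: output 1 ✗
  M1 stuck-at-1: output 0 ✓
  M2 stuck-at-0: output 0 ✓
  M2 stuck-at-1: output 1 ✗
  M3 stuck-at-0: output 0 ✓
  M3 stuck-at-1: output 1 ✗
  M4 stuck-at-0: output 0 ✓
  M4 stuck-at-1: output 1 ✗
  M5 stuck-at-0: output 1 ✗
  M5 stuck-at-1: output 0 ✓
  M6 stuck-at-0: output 0 ✓
  M6 stuck-at-1: output 1 ✗
Consistent faults: {M0 stuck-at-1, M1 stuck-at-1, M2 stuck-at-0, M3 stuck-at-0, M4 stuck-at-0, M5 stuck-at-1, M6 stuck-at-0} — 7 in all.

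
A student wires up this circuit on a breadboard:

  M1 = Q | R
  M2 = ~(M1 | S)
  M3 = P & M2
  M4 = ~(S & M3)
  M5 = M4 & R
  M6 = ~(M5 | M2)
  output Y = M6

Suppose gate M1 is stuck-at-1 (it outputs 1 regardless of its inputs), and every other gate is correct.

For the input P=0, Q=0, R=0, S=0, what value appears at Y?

Propagate with M1 forced: M1=1 [stuck-at-1], M2=0, M3=0, M4=1, M5=0, M6=1.
So Y = 1. (Without the fault it would be 0.)

1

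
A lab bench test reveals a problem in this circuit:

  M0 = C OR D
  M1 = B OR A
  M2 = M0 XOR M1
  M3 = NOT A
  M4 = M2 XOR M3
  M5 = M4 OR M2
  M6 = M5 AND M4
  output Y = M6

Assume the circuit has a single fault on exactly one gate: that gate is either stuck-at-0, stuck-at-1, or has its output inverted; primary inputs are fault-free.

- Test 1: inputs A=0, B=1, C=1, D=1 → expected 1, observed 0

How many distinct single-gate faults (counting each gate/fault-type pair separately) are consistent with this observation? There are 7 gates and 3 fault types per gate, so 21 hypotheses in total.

Fault-free: M0=1, M1=1, M2=0, M3=1, M4=1, M5=1, M6=1 → 1. Observed 0.
  M0: stuck-at-0, inverted output ✓; others ✗
  M1: stuck-at-0, inverted output ✓; others ✗
  M2: stuck-at-1, inverted output ✓; others ✗
  M3: stuck-at-0, inverted output ✓; others ✗
  M4: stuck-at-0, inverted output ✓; others ✗
  M5: stuck-at-0, inverted output ✓; others ✗
  M6: stuck-at-0, inverted output ✓; others ✗
Consistent faults: {M0 stuck-at-0, M0 inverted output, M1 stuck-at-0, M1 inverted output, M2 stuck-at-1, M2 inverted output, M3 stuck-at-0, M3 inverted output, M4 stuck-at-0, M4 inverted output, M5 stuck-at-0, M5 inverted output, M6 stuck-at-0, M6 inverted output} — 14 in all.

14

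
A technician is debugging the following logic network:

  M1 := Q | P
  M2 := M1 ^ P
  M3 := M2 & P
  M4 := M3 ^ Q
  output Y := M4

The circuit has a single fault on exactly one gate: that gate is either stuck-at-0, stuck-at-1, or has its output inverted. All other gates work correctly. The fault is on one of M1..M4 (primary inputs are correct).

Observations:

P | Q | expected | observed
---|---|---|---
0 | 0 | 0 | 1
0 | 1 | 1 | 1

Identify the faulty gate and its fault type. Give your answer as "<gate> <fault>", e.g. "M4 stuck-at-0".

M4 stuck-at-1

Fault-free values for test 1 (P=0, Q=0): M1=0, M2=0, M3=0, M4=0, giving Y=0. Observed 1.
Test 1: faults giving observed 1 are {M3 stuck-at-1, M3 inverted output, M4 stuck-at-1, M4 inverted output}.
Test 2 (P=0, Q=1): fault-free M1=1, M2=1, M3=0, M4=1 → 1; observed 1. Eliminates M3 stuck-at-1, M3 inverted output, M4 inverted output.
Only M4 stuck-at-1 is consistent with every test.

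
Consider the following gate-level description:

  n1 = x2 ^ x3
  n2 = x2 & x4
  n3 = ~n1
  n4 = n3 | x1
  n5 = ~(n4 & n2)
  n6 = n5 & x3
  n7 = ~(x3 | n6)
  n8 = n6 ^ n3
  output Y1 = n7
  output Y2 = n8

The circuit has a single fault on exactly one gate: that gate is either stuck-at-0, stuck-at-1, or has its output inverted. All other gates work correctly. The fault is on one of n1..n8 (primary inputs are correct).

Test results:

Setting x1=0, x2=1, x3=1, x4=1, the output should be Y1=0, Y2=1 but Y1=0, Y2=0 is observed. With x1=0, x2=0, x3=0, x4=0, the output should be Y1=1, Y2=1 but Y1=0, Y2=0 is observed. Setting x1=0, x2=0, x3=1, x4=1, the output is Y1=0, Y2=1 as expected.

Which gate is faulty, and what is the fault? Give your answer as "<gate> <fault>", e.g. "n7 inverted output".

Fault-free values for test 1 (x1=0, x2=1, x3=1, x4=1): n1=0, n2=1, n3=1, n4=1, n5=0, n6=0, n7=0, n8=1, giving Y1=0, Y2=1. Observed Y1=0, Y2=0.
Test 1: faults giving observed Y1=0, Y2=0 are {n2 stuck-at-0, n2 inverted output, n4 stuck-at-0, n4 inverted output, n5 stuck-at-1, n5 inverted output, n6 stuck-at-1, n6 inverted output, n8 stuck-at-0, n8 inverted output}.
Test 2 (x1=0, x2=0, x3=0, x4=0): fault-free n1=0, n2=0, n3=1, n4=1, n5=1, n6=0, n7=1, n8=1 → Y1=1, Y2=1; observed Y1=0, Y2=0. Eliminates n2 stuck-at-0, n2 inverted output, n4 stuck-at-0, n4 inverted output, n5 stuck-at-1, n5 inverted output, n8 stuck-at-0, n8 inverted output.
Test 3 (x1=0, x2=0, x3=1, x4=1): fault-free n1=1, n2=0, n3=0, n4=0, n5=1, n6=1, n7=0, n8=1 → Y1=0, Y2=1; observed Y1=0, Y2=1. Eliminates n6 inverted output.
Only n6 stuck-at-1 is consistent with every test.

n6 stuck-at-1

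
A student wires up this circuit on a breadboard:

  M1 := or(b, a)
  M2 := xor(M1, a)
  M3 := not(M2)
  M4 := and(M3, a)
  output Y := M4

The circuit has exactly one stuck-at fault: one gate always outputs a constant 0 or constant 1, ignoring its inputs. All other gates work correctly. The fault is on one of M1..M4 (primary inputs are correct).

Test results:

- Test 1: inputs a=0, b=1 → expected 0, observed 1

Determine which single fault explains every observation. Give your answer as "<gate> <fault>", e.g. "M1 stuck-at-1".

Fault-free values for test 1 (a=0, b=1): M1=1, M2=1, M3=0, M4=0, giving Y=0. Observed 1.
Test 1: faults giving observed 1 are {M4 stuck-at-1}.
Only M4 stuck-at-1 is consistent with every test.

M4 stuck-at-1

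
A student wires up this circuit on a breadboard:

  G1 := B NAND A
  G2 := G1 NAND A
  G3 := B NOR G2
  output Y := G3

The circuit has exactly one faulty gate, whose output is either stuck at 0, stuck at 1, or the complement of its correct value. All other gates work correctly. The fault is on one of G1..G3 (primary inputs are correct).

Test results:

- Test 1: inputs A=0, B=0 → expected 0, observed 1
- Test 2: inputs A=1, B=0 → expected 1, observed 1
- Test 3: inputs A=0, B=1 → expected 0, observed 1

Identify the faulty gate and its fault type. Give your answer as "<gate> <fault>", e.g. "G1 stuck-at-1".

G3 stuck-at-1

Fault-free values for test 1 (A=0, B=0): G1=1, G2=1, G3=0, giving Y=0. Observed 1.
Test 1: faults giving observed 1 are {G2 stuck-at-0, G2 inverted output, G3 stuck-at-1, G3 inverted output}.
Test 2 (A=1, B=0): fault-free G1=1, G2=0, G3=1 → 1; observed 1. Eliminates G2 inverted output, G3 inverted output.
Test 3 (A=0, B=1): fault-free G1=1, G2=1, G3=0 → 0; observed 1. Eliminates G2 stuck-at-0.
Only G3 stuck-at-1 is consistent with every test.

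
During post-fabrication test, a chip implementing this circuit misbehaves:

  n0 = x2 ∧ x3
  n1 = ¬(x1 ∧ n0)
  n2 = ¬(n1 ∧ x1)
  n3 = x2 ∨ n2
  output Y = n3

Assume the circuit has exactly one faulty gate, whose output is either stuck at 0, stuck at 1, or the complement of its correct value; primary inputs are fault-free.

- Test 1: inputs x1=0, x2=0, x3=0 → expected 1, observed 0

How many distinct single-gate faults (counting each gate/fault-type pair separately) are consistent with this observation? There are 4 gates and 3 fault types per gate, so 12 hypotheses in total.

4

Fault-free: n0=0, n1=1, n2=1, n3=1 → 1. Observed 0.
  n0 stuck-at-0: output 1 ✗
  n0 stuck-at-1: output 1 ✗
  n0 inverted output: output 1 ✗
  n1 stuck-at-0: output 1 ✗
  n1 stuck-at-1: output 1 ✗
  n1 inverted output: output 1 ✗
  n2 stuck-at-0: output 0 ✓
  n2 stuck-at-1: output 1 ✗
  n2 inverted output: output 0 ✓
  n3 stuck-at-0: output 0 ✓
  n3 stuck-at-1: output 1 ✗
  n3 inverted output: output 0 ✓
Consistent faults: {n2 stuck-at-0, n2 inverted output, n3 stuck-at-0, n3 inverted output} — 4 in all.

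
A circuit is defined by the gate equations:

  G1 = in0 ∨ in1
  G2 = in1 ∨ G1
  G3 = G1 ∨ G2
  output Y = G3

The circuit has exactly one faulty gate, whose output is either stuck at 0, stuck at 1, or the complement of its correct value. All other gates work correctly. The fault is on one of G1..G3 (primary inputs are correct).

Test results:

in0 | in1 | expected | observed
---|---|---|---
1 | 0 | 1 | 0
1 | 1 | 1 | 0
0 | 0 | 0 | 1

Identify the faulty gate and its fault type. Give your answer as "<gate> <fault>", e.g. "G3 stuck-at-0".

G3 inverted output

Fault-free values for test 1 (in0=1, in1=0): G1=1, G2=1, G3=1, giving Y=1. Observed 0.
Test 1: faults giving observed 0 are {G1 stuck-at-0, G1 inverted output, G3 stuck-at-0, G3 inverted output}.
Test 2 (in0=1, in1=1): fault-free G1=1, G2=1, G3=1 → 1; observed 0. Eliminates G1 stuck-at-0, G1 inverted output.
Test 3 (in0=0, in1=0): fault-free G1=0, G2=0, G3=0 → 0; observed 1. Eliminates G3 stuck-at-0.
Only G3 inverted output is consistent with every test.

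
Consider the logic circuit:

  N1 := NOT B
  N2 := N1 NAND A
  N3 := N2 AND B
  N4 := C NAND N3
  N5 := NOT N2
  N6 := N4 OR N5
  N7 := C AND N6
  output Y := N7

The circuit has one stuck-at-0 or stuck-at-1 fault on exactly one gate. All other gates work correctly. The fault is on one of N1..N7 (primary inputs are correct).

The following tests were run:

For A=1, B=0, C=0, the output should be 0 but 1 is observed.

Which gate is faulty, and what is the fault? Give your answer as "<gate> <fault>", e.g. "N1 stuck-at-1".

Fault-free values for test 1 (A=1, B=0, C=0): N1=1, N2=0, N3=0, N4=1, N5=1, N6=1, N7=0, giving Y=0. Observed 1.
Test 1: faults giving observed 1 are {N7 stuck-at-1}.
Only N7 stuck-at-1 is consistent with every test.

N7 stuck-at-1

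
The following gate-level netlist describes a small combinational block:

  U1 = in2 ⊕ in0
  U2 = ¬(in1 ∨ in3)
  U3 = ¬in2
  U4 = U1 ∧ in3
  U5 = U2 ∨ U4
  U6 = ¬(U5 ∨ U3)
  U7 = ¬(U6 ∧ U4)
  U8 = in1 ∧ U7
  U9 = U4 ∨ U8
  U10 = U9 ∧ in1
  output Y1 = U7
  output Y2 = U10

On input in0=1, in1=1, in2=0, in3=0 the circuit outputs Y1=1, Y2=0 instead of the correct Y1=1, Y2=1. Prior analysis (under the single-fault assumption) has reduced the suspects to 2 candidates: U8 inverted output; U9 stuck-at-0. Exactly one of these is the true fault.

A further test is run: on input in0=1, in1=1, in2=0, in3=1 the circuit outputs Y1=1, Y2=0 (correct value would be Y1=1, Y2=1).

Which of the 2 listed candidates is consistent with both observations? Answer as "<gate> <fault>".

U9 stuck-at-0

Evaluate each candidate on input in0=1, in1=1, in2=0, in3=1:
  U8 inverted output: U1=1, U2=0, U3=1, U4=1, U5=1, U6=0, U7=1, U8=0 [inverted output], U9=1, U10=1 → Y1=1, Y2=1 — eliminated
  U9 stuck-at-0: U1=1, U2=0, U3=1, U4=1, U5=1, U6=0, U7=1, U8=1, U9=0 [stuck-at-0], U10=0 → Y1=1, Y2=0 — matches
Only U9 stuck-at-0 reproduces the observed Y1=1, Y2=0.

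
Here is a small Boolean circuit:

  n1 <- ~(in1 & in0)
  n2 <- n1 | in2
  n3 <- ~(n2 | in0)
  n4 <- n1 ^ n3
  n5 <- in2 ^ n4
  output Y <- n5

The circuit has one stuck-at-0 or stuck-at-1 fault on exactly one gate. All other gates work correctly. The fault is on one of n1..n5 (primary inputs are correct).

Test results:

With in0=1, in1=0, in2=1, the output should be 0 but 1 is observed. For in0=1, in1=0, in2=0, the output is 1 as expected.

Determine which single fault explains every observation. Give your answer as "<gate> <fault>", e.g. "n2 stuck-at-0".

n5 stuck-at-1

Fault-free values for test 1 (in0=1, in1=0, in2=1): n1=1, n2=1, n3=0, n4=1, n5=0, giving Y=0. Observed 1.
Test 1: faults giving observed 1 are {n1 stuck-at-0, n3 stuck-at-1, n4 stuck-at-0, n5 stuck-at-1}.
Test 2 (in0=1, in1=0, in2=0): fault-free n1=1, n2=1, n3=0, n4=1, n5=1 → 1; observed 1. Eliminates n1 stuck-at-0, n3 stuck-at-1, n4 stuck-at-0.
Only n5 stuck-at-1 is consistent with every test.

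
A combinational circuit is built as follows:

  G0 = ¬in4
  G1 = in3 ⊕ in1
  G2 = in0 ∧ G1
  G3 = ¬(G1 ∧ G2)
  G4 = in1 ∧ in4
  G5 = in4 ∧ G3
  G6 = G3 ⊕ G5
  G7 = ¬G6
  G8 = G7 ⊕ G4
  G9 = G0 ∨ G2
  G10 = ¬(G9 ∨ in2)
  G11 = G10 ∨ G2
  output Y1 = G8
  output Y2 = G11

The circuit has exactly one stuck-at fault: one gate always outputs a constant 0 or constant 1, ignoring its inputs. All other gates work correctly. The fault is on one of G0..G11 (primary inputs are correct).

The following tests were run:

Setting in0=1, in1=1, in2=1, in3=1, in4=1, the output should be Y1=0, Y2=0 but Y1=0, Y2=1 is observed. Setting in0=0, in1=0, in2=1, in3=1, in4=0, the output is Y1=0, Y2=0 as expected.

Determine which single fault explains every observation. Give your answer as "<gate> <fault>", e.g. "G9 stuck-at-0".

G1 stuck-at-1

Fault-free values for test 1 (in0=1, in1=1, in2=1, in3=1, in4=1): G0=0, G1=0, G2=0, G3=1, G4=1, G5=1, G6=0, G7=1, G8=0, G9=0, G10=0, G11=0, giving Y1=0, Y2=0. Observed Y1=0, Y2=1.
Test 1: faults giving observed Y1=0, Y2=1 are {G1 stuck-at-1, G2 stuck-at-1, G10 stuck-at-1, G11 stuck-at-1}.
Test 2 (in0=0, in1=0, in2=1, in3=1, in4=0): fault-free G0=1, G1=1, G2=0, G3=1, G4=0, G5=0, G6=1, G7=0, G8=0, G9=1, G10=0, G11=0 → Y1=0, Y2=0; observed Y1=0, Y2=0. Eliminates G2 stuck-at-1, G10 stuck-at-1, G11 stuck-at-1.
Only G1 stuck-at-1 is consistent with every test.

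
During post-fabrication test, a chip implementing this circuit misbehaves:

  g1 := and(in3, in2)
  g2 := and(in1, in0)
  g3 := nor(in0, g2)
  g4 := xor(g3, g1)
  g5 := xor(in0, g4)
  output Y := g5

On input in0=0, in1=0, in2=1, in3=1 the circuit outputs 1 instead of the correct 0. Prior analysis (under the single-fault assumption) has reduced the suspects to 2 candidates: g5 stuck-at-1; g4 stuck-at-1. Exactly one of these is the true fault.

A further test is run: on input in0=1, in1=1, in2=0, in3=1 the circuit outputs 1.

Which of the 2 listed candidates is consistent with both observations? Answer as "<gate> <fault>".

g5 stuck-at-1

Evaluate each candidate on input in0=1, in1=1, in2=0, in3=1:
  g5 stuck-at-1: g1=0, g2=1, g3=0, g4=0, g5=1 [stuck-at-1] → 1 — matches
  g4 stuck-at-1: g1=0, g2=1, g3=0, g4=1 [stuck-at-1], g5=0 → 0 — eliminated
Only g5 stuck-at-1 reproduces the observed 1.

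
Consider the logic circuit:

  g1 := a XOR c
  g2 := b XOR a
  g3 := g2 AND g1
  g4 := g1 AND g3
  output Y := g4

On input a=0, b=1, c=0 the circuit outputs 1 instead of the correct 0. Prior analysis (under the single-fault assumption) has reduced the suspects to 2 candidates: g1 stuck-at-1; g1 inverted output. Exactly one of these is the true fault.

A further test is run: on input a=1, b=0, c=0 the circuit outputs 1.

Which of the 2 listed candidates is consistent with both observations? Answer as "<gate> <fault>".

Evaluate each candidate on input a=1, b=0, c=0:
  g1 stuck-at-1: g1=1 [stuck-at-1], g2=1, g3=1, g4=1 → 1 — matches
  g1 inverted output: g1=0 [inverted output], g2=1, g3=0, g4=0 → 0 — eliminated
Only g1 stuck-at-1 reproduces the observed 1.

g1 stuck-at-1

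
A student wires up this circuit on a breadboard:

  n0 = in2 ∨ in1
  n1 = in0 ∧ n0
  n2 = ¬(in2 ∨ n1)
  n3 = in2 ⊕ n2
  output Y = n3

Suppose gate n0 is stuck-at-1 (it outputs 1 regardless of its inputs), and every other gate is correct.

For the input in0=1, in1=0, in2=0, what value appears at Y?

0

Propagate with n0 forced: n0=1 [stuck-at-1], n1=1, n2=0, n3=0.
So Y = 0. (Without the fault it would be 1.)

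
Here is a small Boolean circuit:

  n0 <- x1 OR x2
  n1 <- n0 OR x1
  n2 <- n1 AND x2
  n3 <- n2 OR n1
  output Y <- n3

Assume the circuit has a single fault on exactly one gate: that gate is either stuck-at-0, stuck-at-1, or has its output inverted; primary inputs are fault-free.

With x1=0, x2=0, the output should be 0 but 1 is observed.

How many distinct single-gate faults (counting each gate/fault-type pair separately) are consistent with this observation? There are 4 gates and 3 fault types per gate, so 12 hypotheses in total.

Fault-free: n0=0, n1=0, n2=0, n3=0 → 0. Observed 1.
  n0 stuck-at-0: output 0 ✗
  n0 stuck-at-1: output 1 ✓
  n0 inverted output: output 1 ✓
  n1 stuck-at-0: output 0 ✗
  n1 stuck-at-1: output 1 ✓
  n1 inverted output: output 1 ✓
  n2 stuck-at-0: output 0 ✗
  n2 stuck-at-1: output 1 ✓
  n2 inverted output: output 1 ✓
  n3 stuck-at-0: output 0 ✗
  n3 stuck-at-1: output 1 ✓
  n3 inverted output: output 1 ✓
Consistent faults: {n0 stuck-at-1, n0 inverted output, n1 stuck-at-1, n1 inverted output, n2 stuck-at-1, n2 inverted output, n3 stuck-at-1, n3 inverted output} — 8 in all.

8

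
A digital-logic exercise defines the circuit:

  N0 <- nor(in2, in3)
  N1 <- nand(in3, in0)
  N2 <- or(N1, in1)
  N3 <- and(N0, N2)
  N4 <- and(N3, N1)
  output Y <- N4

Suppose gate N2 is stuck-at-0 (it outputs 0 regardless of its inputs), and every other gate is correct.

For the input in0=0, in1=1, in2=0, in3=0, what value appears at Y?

0

Propagate with N2 forced: N0=1, N1=1, N2=0 [stuck-at-0], N3=0, N4=0.
So Y = 0. (Without the fault it would be 1.)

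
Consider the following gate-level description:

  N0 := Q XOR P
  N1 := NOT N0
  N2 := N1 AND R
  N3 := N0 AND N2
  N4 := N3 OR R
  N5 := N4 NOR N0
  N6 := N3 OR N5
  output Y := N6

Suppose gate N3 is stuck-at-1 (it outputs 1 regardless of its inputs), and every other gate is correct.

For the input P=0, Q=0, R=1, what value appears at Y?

Propagate with N3 forced: N0=0, N1=1, N2=1, N3=1 [stuck-at-1], N4=1, N5=0, N6=1.
So Y = 1. (Without the fault it would be 0.)

1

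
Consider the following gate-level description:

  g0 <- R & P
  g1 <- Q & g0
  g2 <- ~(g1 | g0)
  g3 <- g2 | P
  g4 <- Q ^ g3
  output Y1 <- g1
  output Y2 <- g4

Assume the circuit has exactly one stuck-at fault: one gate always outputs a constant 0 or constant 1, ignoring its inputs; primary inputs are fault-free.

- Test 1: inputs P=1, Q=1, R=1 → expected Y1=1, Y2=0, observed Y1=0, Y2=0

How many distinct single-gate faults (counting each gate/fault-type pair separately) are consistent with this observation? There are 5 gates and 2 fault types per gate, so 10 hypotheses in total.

2

Fault-free: g0=1, g1=1, g2=0, g3=1, g4=0 → Y1=1, Y2=0. Observed Y1=0, Y2=0.
  g0 stuck-at-0: output Y1=0, Y2=0 ✓
  g0 stuck-at-1: output Y1=1, Y2=0 ✗
  g1 stuck-at-0: output Y1=0, Y2=0 ✓
  g1 stuck-at-1: output Y1=1, Y2=0 ✗
  g2 stuck-at-0: output Y1=1, Y2=0 ✗
  g2 stuck-at-1: output Y1=1, Y2=0 ✗
  g3 stuck-at-0: output Y1=1, Y2=1 ✗
  g3 stuck-at-1: output Y1=1, Y2=0 ✗
  g4 stuck-at-0: output Y1=1, Y2=0 ✗
  g4 stuck-at-1: output Y1=1, Y2=1 ✗
Consistent faults: {g0 stuck-at-0, g1 stuck-at-0} — 2 in all.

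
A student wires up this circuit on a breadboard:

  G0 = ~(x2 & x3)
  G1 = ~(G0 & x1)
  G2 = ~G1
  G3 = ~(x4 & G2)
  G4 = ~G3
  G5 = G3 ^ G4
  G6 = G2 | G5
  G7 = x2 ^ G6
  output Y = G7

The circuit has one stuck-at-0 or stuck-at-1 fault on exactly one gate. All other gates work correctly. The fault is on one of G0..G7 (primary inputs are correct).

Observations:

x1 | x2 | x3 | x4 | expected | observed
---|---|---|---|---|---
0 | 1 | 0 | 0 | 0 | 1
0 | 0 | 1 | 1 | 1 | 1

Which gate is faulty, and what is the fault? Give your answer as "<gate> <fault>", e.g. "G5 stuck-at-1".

Fault-free values for test 1 (x1=0, x2=1, x3=0, x4=0): G0=1, G1=1, G2=0, G3=1, G4=0, G5=1, G6=1, G7=0, giving Y=0. Observed 1.
Test 1: faults giving observed 1 are {G4 stuck-at-1, G5 stuck-at-0, G6 stuck-at-0, G7 stuck-at-1}.
Test 2 (x1=0, x2=0, x3=1, x4=1): fault-free G0=1, G1=1, G2=0, G3=1, G4=0, G5=1, G6=1, G7=1 → 1; observed 1. Eliminates G4 stuck-at-1, G5 stuck-at-0, G6 stuck-at-0.
Only G7 stuck-at-1 is consistent with every test.

G7 stuck-at-1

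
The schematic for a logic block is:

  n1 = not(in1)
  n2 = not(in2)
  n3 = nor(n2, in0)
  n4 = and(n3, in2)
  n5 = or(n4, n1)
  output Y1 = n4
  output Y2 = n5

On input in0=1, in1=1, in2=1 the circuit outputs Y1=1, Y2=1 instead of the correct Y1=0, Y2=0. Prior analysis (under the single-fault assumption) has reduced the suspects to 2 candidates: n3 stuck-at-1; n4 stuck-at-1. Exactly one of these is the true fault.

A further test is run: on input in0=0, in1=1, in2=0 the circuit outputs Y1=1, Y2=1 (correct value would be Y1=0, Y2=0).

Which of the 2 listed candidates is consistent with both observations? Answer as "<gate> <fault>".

n4 stuck-at-1

Evaluate each candidate on input in0=0, in1=1, in2=0:
  n3 stuck-at-1: n1=0, n2=1, n3=1 [stuck-at-1], n4=0, n5=0 → Y1=0, Y2=0 — eliminated
  n4 stuck-at-1: n1=0, n2=1, n3=0, n4=1 [stuck-at-1], n5=1 → Y1=1, Y2=1 — matches
Only n4 stuck-at-1 reproduces the observed Y1=1, Y2=1.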